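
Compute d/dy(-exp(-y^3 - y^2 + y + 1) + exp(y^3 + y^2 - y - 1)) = (3*y^2*exp(2*y^3 + 2*y^2 - 2*y - 2) + 3*y^2 + 2*y*exp(2*y^3 + 2*y^2 - 2*y - 2) + 2*y - exp(2*y^3 + 2*y^2 - 2*y - 2) - 1)*exp(-y^3 - y^2 + y + 1)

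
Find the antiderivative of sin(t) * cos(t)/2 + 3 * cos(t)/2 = (sin(t) + 6)*sin(t)/4 + C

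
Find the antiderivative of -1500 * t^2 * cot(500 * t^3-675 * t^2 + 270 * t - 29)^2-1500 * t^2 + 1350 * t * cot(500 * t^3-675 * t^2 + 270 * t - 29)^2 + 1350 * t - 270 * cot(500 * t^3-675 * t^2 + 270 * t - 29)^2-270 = cot(500*t^3 - 675*t^2 + 270*t - 29) + C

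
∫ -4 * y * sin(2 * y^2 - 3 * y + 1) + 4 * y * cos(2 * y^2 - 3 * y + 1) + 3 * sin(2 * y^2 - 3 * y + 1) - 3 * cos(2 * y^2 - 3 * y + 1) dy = sin(2*y^2 - 3*y + 1) + cos(2*y^2 - 3*y + 1) + C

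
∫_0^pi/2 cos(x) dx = 1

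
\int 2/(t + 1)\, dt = log(2*(t + 1)^2) + C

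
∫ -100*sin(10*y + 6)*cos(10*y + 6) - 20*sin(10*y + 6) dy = (5*cos(10*y + 6) + 2)*cos(10*y + 6) + C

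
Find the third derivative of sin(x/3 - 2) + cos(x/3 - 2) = -sqrt(2)*cos(x/3 - 2 + pi/4)/27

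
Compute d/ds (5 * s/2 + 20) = 5/2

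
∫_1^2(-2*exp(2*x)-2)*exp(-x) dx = -2*exp(2) - 2*exp(-1) + 2*exp(-2) + 2*E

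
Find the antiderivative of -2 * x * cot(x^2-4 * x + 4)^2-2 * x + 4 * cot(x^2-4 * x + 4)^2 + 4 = cot((x - 2)^2) + C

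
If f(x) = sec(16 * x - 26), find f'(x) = 16*tan(16*x - 26)*sec(16*x - 26)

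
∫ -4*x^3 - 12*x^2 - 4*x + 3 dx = -x^4 - 4*x^3 - 2*x^2 + 3*x + C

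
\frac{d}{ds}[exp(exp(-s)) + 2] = -exp(-s + exp(-s))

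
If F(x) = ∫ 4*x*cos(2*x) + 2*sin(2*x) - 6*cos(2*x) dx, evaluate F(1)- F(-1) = -6*sin(2)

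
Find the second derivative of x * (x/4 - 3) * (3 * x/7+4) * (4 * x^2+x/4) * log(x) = 60*x^3*log(x)/7 + 27*x^3/7 - 375*x^2*log(x)/28 - 125*x^2/16 - 2019*x*log(x)/7 - 3365*x/14 - 6*log(x) - 9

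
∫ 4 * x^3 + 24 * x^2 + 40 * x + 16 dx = x^4 + 8*x^3 + 20*x^2 + 16*x + C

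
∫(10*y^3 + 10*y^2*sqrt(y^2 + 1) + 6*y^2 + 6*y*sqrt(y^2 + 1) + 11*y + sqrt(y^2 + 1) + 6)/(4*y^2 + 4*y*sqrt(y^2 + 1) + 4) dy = 5*y^2/4 + 3*y/2 + log(y + sqrt(y^2 + 1))/4 + C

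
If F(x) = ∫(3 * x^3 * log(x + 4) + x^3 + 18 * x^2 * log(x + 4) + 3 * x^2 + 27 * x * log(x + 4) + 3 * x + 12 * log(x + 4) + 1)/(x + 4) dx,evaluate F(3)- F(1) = -8*log(5) + 64*log(7)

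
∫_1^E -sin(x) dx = cos(E) - cos(1)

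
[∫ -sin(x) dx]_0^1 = -1 + cos(1)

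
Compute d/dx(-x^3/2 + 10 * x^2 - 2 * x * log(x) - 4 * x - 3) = -3*x^2/2 + 20*x - 2*log(x) - 6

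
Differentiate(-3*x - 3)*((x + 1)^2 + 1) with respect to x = -9*x^2 - 18*x - 12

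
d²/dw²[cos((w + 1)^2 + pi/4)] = -4*w^2*cos(w^2 + 2*w + pi/4 + 1) - 8*w*cos(w^2 + 2*w + pi/4 + 1) + sqrt(2)*sin(w^2 + 2*w + 1) - 3*sqrt(2)*cos(w^2 + 2*w + 1)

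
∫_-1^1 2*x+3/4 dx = 3/2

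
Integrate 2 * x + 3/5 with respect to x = x^2 + 3*x/5 + C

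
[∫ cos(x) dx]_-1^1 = 2*sin(1)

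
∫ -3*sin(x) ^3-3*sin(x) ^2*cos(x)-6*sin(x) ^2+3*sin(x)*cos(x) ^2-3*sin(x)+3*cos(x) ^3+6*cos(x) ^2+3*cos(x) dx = (sqrt(2)*sin(x + pi/4) + 1)^3 + C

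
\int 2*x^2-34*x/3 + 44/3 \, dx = 2*x^3/3 - 17*x^2/3 + 44*x/3 + C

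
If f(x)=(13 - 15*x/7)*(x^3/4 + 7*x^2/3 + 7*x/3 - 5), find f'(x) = -15*x^3/7 - 21*x^2/4 + 152*x/3 + 862/21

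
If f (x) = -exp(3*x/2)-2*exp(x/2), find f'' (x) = -9*exp(3*x/2)/4 - exp(x/2)/2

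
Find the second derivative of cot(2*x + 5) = 8*cos(2*x + 5)/sin(2*x + 5)^3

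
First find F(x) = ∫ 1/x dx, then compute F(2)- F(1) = -log(5) + log(10)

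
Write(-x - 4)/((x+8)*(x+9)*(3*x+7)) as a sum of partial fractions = -3/(68*(3*x + 7)) + 1/(4*(x + 9)) - 4/(17*(x + 8))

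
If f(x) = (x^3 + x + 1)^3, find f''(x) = 72*x^7 + 126*x^5 + 90*x^4 + 60*x^3 + 72*x^2 + 24*x + 6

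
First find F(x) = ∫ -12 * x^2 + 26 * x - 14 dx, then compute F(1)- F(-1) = -36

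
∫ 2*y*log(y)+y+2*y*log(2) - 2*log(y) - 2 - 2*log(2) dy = ((y - 1)^2 - 1)*log(2*y) + C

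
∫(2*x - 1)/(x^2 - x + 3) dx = log(x^2 - x + 3) + C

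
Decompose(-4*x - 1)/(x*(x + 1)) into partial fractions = -3/(x + 1) - 1/x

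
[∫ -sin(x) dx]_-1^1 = 0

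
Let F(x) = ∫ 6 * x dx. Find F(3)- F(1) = 24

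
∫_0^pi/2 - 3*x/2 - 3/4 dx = -3*pi^2/16 - 3*pi/8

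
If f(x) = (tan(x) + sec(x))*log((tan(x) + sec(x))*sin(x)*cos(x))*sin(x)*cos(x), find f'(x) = (2*log((sin(x) + 1)*sin(x))*sin(x) + log((sin(x) + 1)*sin(x)) + 2*sin(x) + 1)*cos(x)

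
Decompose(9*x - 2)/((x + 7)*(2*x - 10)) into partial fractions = 65/(24*(x + 7)) + 43/(24*(x - 5))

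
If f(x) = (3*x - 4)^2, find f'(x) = 18*x - 24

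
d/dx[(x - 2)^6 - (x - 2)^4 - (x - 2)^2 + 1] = 6*x^5 - 60*x^4 + 236*x^3 - 456*x^2 + 430*x - 156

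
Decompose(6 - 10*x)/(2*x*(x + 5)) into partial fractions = -28/(5*(x + 5)) + 3/(5*x)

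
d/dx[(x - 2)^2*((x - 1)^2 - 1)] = 4*x^3 - 18*x^2 + 24*x - 8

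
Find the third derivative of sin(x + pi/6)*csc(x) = (-6*sin(2*x + pi/6)/tan(x)^2 + 6*cos(2*x + pi/6)/tan(x) - 2 + 3*sqrt(3)/tan(x) - 3/tan(x)^2)/(1 - cos(2*x))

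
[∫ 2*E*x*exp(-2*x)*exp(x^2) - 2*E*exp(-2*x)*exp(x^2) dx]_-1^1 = 1 - exp(4)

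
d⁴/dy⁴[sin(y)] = sin(y)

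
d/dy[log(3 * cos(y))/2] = -tan(y)/2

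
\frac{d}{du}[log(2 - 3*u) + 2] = 3/(3*u - 2)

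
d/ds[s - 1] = 1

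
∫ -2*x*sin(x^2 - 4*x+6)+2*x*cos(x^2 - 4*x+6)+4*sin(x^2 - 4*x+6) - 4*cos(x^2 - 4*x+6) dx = sin((x - 2)^2 + 2) + cos((x - 2)^2 + 2) + C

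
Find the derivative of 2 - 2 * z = -2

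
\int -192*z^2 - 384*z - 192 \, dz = -64*z^3 - 192*z^2 - 192*z + C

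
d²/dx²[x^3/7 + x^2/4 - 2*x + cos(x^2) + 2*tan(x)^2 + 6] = -4*x^2*cos(x^2) + 6*x/7 - 2*sin(x^2) + 12*tan(x)^4 + 16*tan(x)^2 + 9/2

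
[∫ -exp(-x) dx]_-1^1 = -E + exp(-1)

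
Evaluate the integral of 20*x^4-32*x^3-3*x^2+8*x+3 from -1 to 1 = 12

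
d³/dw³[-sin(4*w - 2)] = 64*cos(4*w - 2)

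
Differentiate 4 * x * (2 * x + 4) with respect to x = 16*x + 16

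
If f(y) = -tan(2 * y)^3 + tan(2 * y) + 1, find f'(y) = -6*tan(2*y)^4 - 4*tan(2*y)^2 + 2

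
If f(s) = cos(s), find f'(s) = -sin(s)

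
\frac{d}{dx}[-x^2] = -2*x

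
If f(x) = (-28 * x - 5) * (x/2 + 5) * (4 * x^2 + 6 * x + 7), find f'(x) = -224*x^3 - 1962*x^2 - 2106*x - 2295/2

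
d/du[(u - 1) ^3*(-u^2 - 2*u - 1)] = -5*u^4 + 4*u^3 + 6*u^2 - 4*u - 1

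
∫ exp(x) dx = exp(x) + C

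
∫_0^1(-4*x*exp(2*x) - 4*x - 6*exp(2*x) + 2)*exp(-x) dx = -6*E + 6*exp(-1)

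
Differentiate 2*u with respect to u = 2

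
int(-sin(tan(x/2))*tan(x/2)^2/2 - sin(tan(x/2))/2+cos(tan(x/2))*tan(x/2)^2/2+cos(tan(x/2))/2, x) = sqrt(2)*sin(tan(x/2) + pi/4) + C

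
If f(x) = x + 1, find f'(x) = 1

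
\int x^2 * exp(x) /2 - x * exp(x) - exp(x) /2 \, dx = ((x - 2)^2 - 1)*exp(x)/2 + C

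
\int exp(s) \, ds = exp(s) + C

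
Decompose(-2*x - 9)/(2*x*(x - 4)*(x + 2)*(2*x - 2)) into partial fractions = 5/(144*(x + 2)) + 11/(36*(x - 1)) - 17/(288*(x - 4)) - 9/(32*x)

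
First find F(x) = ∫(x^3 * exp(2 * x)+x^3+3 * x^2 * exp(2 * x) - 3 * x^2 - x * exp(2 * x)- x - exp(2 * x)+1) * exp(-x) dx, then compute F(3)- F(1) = -24*exp(-3) + 24*exp(3)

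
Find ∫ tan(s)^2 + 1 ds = tan(s) + C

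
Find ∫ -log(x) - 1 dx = -x*log(x) + C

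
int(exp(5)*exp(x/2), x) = 2*exp(x/2 + 5) + C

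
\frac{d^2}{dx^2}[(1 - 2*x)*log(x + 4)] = (-2*x - 17)/(x^2 + 8*x + 16)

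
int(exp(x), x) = exp(x) + C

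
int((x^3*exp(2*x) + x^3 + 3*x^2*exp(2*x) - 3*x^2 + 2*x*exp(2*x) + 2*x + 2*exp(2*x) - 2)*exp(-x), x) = 2*x*(x^2 + 2)*sinh(x) + C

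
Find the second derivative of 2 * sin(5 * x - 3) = -50*sin(5*x - 3)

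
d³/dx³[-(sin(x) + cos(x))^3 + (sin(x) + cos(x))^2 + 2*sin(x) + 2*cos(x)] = 27*sqrt(2)*sin(3*x + pi/4)/2 - 8*cos(2*x) - sqrt(2)*cos(x + pi/4)/2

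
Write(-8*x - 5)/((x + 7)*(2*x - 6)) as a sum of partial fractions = -51/(20*(x + 7)) - 29/(20*(x - 3))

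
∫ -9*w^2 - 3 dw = -3*w^3 - 3*w + C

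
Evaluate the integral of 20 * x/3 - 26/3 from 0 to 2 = -4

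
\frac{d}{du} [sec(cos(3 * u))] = -3*sin(3*u)*tan(cos(3*u))*sec(cos(3*u))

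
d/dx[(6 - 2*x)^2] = 8*x - 24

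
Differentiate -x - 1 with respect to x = -1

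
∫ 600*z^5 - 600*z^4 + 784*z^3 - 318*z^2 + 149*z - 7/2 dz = 100*z^6 - 120*z^5 + 196*z^4 - 106*z^3 + 149*z^2/2 - 7*z/2 + C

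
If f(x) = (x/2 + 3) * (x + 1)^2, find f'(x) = 3*x^2/2 + 8*x + 13/2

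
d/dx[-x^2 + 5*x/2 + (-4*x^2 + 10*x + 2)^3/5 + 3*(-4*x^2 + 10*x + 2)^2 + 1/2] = -384*x^5/5 + 480*x^4 - 3456*x^3/5 - 408*x^2 + 3614*x/5 + 293/2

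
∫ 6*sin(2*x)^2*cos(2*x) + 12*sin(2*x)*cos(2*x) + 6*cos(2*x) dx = (sin(2*x) + 1)^3 + C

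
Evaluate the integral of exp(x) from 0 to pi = -1 + exp(pi)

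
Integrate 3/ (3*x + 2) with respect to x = log(-3*x - 2) + C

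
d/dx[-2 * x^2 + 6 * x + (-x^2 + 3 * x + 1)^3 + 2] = -6*x^5 + 45*x^4 - 96*x^3 + 27*x^2 + 44*x + 15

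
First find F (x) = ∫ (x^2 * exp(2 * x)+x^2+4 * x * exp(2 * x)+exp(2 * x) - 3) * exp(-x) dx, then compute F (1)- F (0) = -2*exp(-1) + 2*E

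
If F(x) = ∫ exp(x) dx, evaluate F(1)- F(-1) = E - exp(-1)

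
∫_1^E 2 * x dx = -1 + exp(2)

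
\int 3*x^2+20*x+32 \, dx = x^3 + 10*x^2 + 32*x + C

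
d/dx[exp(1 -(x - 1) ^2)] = (2 - 2*x)*exp(-x^2 + 2*x)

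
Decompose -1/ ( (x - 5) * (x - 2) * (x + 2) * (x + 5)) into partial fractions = 1/(210*(x + 5)) - 1/(84*(x + 2)) + 1/(84*(x - 2)) - 1/(210*(x - 5))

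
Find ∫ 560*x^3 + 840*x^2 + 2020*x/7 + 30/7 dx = 140*x^4 + 280*x^3 + 1010*x^2/7 + 30*x/7 + C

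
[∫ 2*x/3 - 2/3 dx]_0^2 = 0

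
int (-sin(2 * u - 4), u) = cos(2*u - 4)/2 + C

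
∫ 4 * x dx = 2*x^2 + C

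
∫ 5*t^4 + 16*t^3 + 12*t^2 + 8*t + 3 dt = t^5 + 4*t^4 + 4*t^3 + 4*t^2 + 3*t + C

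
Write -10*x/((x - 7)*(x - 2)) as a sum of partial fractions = 4/(x - 2) - 14/(x - 7)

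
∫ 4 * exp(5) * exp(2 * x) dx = 2*exp(2*x + 5) + C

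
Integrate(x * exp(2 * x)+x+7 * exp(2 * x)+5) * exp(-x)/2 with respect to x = (x + 6)*sinh(x) + C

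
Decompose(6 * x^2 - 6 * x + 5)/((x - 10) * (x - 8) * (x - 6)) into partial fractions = 185/(8*(x - 6)) - 341/(4*(x - 8)) + 545/(8*(x - 10))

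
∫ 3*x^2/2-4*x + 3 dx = x^3/2 - 2*x^2 + 3*x + C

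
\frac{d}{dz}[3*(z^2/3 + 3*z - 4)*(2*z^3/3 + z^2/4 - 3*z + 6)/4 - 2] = 5*z^4/6 + 25*z^3/4 - 105*z^2/16 - 12*z + 45/2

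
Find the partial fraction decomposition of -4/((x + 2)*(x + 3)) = 4/(x + 3) - 4/(x + 2)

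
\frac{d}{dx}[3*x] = 3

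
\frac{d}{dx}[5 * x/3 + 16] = 5/3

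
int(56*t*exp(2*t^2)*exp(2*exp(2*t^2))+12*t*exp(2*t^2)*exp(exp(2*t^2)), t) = (7*exp(exp(2*t^2)) + 3)*exp(exp(2*t^2)) + C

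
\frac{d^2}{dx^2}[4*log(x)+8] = -4/x^2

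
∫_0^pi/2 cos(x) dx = 1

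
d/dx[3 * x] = 3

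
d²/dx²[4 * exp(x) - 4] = 4*exp(x)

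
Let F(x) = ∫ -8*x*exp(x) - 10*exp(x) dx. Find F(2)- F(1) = -18*exp(2) + 10*E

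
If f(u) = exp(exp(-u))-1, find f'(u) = -exp(-u + exp(-u))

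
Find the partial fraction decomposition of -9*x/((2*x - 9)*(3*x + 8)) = -72/(43*(3*x + 8)) - 81/(43*(2*x - 9))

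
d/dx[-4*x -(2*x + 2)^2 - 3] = -8*x - 12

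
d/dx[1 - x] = -1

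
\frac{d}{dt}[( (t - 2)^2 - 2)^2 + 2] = 4*t^3 - 24*t^2 + 40*t - 16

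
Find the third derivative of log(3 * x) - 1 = 2/x^3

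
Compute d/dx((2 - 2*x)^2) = 8*x - 8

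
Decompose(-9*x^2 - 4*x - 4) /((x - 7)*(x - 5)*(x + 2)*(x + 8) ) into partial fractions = 274/(585*(x + 8)) - 16/(189*(x + 2)) + 249/(182*(x - 5)) - 473/(270*(x - 7))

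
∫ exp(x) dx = exp(x) + C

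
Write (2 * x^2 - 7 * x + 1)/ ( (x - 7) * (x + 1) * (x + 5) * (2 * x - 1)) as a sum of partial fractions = 16/(429*(2*x - 1)) - 43/(264*(x + 5)) + 5/(48*(x + 1)) + 25/(624*(x - 7))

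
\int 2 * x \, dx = x^2 + C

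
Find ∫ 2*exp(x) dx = 2*exp(x) + C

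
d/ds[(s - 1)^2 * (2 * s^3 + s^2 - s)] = 10*s^4 - 12*s^3 - 3*s^2 + 6*s - 1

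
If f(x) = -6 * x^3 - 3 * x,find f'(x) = -18*x^2 - 3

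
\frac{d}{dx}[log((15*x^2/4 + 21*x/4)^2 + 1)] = (900*x^3 + 1890*x^2 + 882*x)/(225*x^4 + 630*x^3 + 441*x^2 + 16)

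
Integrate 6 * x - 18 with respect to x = 3*x^2 - 18*x + C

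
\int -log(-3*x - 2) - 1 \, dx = -(3*x + 2)*log(-3*x - 2)/3 + C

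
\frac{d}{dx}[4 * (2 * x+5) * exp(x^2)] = 16*x^2*exp(x^2) + 40*x*exp(x^2) + 8*exp(x^2)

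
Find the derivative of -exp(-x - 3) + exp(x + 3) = (exp(2*x + 6) + 1)*exp(-x - 3)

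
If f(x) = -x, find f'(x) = -1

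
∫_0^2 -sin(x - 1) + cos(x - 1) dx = 2*sin(1)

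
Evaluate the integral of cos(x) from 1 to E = -sin(1) + sin(E)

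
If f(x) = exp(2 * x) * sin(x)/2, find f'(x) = (sin(x) + cos(x)/2)*exp(2*x)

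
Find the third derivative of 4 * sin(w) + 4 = -4*cos(w)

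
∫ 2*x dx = x^2 + C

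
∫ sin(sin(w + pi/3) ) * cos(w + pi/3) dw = -cos(sin(w + pi/3)) + C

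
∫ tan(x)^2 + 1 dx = tan(x) + C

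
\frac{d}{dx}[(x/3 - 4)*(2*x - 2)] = 4*x/3 - 26/3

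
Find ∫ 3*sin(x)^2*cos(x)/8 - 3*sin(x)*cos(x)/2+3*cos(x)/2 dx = (sin(x) - 2)^3/8 + C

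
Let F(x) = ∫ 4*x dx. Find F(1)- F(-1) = 0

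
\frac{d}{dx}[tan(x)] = cos(x)^(-2)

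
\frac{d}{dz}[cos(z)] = -sin(z)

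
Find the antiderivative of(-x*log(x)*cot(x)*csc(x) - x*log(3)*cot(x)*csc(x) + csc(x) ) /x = log(3*x)*csc(x) + C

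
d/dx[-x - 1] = -1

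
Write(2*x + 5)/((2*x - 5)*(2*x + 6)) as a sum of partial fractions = 10/(11*(2*x - 5)) + 1/(22*(x + 3))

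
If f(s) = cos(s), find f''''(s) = cos(s)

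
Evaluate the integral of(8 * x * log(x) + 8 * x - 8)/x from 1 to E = -8 + 8*E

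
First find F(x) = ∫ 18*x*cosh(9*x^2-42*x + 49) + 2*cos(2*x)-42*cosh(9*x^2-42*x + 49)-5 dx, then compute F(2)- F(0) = -sinh(49) - 10 + sin(4) + sinh(1)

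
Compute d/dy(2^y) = 2^y*log(2)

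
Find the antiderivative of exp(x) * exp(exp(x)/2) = 2*exp(exp(x)/2) + C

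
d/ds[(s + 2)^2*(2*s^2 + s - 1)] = 8*s^3 + 27*s^2 + 22*s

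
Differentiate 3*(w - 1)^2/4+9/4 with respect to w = 3*w/2 - 3/2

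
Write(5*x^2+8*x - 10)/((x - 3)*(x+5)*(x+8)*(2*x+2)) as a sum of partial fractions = -41/(77*(x + 8)) + 25/(64*(x + 5)) + 13/(224*(x + 1)) + 59/(704*(x - 3))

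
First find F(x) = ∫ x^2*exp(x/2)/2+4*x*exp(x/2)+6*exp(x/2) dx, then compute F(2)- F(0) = -4 + 16*E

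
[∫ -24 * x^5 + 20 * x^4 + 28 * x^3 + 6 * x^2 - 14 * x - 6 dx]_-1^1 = 0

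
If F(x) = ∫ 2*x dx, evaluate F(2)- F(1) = 3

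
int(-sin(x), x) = cos(x) + C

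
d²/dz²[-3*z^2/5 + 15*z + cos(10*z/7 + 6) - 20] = -100*cos(10*z/7 + 6)/49 - 6/5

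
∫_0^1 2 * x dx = 1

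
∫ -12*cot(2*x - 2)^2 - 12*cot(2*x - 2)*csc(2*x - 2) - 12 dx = 6*cot(2*x - 2) + 6*csc(2*x - 2) + C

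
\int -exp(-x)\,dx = exp(-x) + C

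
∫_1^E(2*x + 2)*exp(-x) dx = (-2*E - 4)*exp(-E) + 6*exp(-1)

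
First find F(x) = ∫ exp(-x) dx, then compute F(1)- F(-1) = E - exp(-1)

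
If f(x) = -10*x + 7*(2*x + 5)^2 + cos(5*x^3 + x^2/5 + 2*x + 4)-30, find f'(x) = -15*x^2*sin(5*x^3 + x^2/5 + 2*x + 4) - 2*x*sin(5*x^3 + x^2/5 + 2*x + 4)/5 + 56*x - 2*sin(5*x^3 + x^2/5 + 2*x + 4) + 130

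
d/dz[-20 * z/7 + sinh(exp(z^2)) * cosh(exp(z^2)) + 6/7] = 4*z*exp(z^2)*sinh(exp(z^2))^2 + 2*z*exp(z^2) - 20/7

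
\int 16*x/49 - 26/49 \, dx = 8*x^2/49 - 26*x/49 + C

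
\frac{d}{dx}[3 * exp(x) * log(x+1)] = (3*x*exp(x)*log(x + 1) + 3*exp(x)*log(x + 1) + 3*exp(x))/(x + 1)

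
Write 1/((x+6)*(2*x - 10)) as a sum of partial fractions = -1/(22*(x + 6)) + 1/(22*(x - 5))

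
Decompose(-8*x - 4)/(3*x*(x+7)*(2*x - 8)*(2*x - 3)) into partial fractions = 64/(765*(2*x - 3)) - 26/(3927*(x + 7)) - 3/(110*(x - 4)) - 1/(126*x)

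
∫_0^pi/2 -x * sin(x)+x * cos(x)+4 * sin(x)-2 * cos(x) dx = pi/2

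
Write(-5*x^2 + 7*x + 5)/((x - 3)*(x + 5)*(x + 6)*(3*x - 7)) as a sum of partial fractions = 159/(1100*(3*x - 7)) + 217/(225*(x + 6)) - 155/(176*(x + 5)) - 19/(144*(x - 3))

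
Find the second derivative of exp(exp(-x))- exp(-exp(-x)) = (exp(x) + exp(x + 2*exp(-x)) + exp(2*exp(-x)) - 1)*exp(-2*x - exp(-x))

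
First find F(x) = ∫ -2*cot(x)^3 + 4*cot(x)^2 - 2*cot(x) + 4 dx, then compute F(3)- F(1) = -(-2 + cot(1))^2 + (cot(3) - 2)^2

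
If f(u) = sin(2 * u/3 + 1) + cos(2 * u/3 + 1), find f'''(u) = 8*sin(2*u/3 + 1)/27 - 8*cos(2*u/3 + 1)/27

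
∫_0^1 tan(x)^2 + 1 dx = tan(1)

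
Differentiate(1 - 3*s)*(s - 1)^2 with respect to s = -9*s^2 + 14*s - 5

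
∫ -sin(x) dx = cos(x) + C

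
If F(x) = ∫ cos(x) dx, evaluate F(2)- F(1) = -sin(1) + sin(2)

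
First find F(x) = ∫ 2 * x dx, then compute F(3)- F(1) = 8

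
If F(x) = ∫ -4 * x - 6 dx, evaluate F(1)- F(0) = -8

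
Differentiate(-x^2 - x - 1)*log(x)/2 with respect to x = (-2*x^2*log(x) - x^2 - x*log(x) - x - 1)/(2*x)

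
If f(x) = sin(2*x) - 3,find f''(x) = -4*sin(2*x)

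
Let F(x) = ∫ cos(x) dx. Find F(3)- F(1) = -sin(1) + sin(3)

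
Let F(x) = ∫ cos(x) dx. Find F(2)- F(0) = sin(2)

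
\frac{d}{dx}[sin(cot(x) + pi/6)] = -cos(pi/6 + 1/tan(x))/sin(x)^2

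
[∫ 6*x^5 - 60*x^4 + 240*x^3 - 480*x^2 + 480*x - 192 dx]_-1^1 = -728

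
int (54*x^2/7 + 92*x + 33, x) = 18*x^3/7 + 46*x^2 + 33*x + C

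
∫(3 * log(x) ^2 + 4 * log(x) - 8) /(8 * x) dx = (log(x)^2 + 2*log(x) - 8)*log(x)/8 + C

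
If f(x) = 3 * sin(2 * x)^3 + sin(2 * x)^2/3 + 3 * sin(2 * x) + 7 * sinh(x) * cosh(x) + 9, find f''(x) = -36*sin(2*x)^3 - 8*sin(2*x)^2/3 + 72*sin(2*x)*cos(2*x)^2 - 12*sin(2*x) + 8*cos(2*x)^2/3 + 14*sinh(2*x)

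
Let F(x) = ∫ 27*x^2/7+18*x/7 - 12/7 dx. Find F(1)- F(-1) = -6/7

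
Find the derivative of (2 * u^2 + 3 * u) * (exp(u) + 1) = 2*u^2*exp(u) + 7*u*exp(u) + 4*u + 3*exp(u) + 3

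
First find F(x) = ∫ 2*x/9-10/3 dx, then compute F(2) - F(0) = -56/9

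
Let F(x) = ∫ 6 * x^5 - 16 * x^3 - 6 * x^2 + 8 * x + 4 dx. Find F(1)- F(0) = 3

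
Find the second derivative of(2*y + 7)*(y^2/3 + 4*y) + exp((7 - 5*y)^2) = 2500*y^2*exp(25*y^2 - 70*y + 49) - 7000*y*exp(25*y^2 - 70*y + 49) + 4*y + 4950*exp(25*y^2 - 70*y + 49) + 62/3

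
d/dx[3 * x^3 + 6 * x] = 9*x^2 + 6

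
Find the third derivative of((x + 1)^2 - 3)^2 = 24*x + 24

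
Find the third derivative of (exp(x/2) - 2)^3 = 27*exp(3*x/2)/8 + 3*exp(x/2)/2 - 6*exp(x)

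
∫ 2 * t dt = t^2 + C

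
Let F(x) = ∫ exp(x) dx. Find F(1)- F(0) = -1 + E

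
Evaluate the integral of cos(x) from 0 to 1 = sin(1)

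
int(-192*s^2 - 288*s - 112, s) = -64*s^3 - 144*s^2 - 112*s + C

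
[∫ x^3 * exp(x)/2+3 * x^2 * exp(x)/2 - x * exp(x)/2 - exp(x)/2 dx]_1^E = (-E + exp(3))*exp(E)/2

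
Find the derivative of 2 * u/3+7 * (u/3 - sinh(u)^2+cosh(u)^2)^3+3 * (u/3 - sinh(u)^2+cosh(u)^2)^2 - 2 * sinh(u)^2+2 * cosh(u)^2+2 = 7*u^2/9 + 16*u/3 + 29/3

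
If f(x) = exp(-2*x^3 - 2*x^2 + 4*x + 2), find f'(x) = (-6*x^2 - 4*x + 4)*exp(-2*x^3 - 2*x^2 + 4*x + 2)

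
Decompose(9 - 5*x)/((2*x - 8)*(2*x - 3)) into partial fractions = -3/(10*(2*x - 3)) - 11/(10*(x - 4))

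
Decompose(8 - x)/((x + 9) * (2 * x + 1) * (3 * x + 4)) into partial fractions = -84/(115*(3*x + 4)) + 2/(5*(2*x + 1)) + 1/(23*(x + 9))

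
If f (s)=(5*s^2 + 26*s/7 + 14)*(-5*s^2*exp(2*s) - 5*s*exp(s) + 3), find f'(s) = -50*s^4*exp(2*s) - 960*s^3*exp(2*s)/7 - 25*s^3*exp(s) - 1370*s^2*exp(2*s)/7 - 655*s^2*exp(s)/7 - 140*s*exp(2*s) - 750*s*exp(s)/7 + 30*s - 70*exp(s) + 78/7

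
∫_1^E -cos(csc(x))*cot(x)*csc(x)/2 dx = -sin(csc(1))/2 + sin(csc(E))/2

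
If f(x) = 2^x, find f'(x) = 2^x*log(2)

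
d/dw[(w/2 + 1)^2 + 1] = w/2 + 1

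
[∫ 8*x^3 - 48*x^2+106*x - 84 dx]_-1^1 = -200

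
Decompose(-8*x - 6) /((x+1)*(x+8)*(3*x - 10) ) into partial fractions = -147/(221*(3*x - 10)) + 29/(119*(x + 8)) - 2/(91*(x + 1))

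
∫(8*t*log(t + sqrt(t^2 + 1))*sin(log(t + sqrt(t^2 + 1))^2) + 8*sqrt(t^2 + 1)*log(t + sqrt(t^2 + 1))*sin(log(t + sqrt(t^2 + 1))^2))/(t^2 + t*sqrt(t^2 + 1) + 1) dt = -4*cos(log(t + sqrt(t^2 + 1))^2) + C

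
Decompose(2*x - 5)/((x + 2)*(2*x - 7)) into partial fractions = 4/(11*(2*x - 7)) + 9/(11*(x + 2))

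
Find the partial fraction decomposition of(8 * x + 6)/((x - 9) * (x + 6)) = 14/(5*(x + 6)) + 26/(5*(x - 9))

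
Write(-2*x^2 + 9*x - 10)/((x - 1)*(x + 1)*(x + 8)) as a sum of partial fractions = -10/(3*(x + 8)) + 3/(2*(x + 1)) - 1/(6*(x - 1))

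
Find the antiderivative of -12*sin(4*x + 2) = 3*cos(4*x + 2) + C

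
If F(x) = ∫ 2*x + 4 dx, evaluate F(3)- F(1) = 16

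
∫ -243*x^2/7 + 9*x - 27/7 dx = -81*x^3/7 + 9*x^2/2 - 27*x/7 + C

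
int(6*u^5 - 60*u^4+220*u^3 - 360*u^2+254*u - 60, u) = u^6 - 12*u^5 + 55*u^4 - 120*u^3 + 127*u^2 - 60*u + C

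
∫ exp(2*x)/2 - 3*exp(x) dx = (exp(x) - 6)^2/4 + C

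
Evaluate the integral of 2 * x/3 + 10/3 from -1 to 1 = 20/3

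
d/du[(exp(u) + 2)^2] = 2*exp(2*u) + 4*exp(u)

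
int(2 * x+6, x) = x^2 + 6*x + C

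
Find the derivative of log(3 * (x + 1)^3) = 3/(x + 1)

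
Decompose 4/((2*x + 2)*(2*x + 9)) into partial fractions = -4/(7*(2*x + 9)) + 2/(7*(x + 1))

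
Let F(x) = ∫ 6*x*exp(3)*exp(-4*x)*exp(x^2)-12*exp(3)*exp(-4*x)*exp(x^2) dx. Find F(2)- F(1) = -3 + 3*exp(-1)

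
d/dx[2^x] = 2^x*log(2)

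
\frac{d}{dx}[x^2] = 2*x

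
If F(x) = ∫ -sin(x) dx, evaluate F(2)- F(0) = -1 + cos(2)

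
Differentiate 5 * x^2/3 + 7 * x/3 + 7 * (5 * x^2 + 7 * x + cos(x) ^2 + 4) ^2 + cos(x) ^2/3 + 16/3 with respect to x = 700*x^3 - 70*x^2*sin(2*x) + 1470*x^2 - 98*x*sin(2*x) + 140*x*cos(x)^2 + 3748*x/3 - 28*sin(x)*cos(x)^3 - 169*sin(2*x)/3 + 98*cos(x)^2 + 1183/3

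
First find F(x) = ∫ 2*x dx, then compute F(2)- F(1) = 3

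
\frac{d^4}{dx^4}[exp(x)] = exp(x)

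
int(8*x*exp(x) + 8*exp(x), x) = 8*x*exp(x) + C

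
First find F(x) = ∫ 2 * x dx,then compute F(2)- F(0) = 4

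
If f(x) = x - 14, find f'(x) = 1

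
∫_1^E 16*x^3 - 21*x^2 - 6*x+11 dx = (-1 + E)^3*(5 + 4*E)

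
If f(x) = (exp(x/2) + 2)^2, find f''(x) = exp(x/2) + exp(x)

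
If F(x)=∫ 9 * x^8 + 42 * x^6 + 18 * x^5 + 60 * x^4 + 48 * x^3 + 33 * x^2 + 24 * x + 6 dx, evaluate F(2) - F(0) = 2196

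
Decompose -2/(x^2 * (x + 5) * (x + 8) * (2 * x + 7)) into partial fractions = -32/(1323*(2*x + 7)) - 1/(864*(x + 8)) + 2/(225*(x + 5)) + 171/(39200*x) - 1/(140*x^2)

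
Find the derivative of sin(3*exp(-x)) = -3*exp(-x)*cos(3*exp(-x))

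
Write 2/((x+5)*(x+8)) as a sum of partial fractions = -2/(3*(x + 8)) + 2/(3*(x + 5))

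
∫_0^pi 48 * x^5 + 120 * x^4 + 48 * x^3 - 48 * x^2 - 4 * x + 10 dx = 1 + 4*pi + 4*pi^2 + (-1 + 2*pi + 2*pi^2)^3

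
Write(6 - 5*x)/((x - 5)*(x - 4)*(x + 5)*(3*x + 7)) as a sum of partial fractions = 477/(3344*(3*x + 7)) - 31/(720*(x + 5)) + 14/(171*(x - 4)) - 19/(220*(x - 5))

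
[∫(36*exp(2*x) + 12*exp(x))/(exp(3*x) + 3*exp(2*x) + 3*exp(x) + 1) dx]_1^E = -12*E/(1 + E) - 12*exp(2)/(1 + E)^2 + 12*exp(2*E)/(1 + exp(E))^2 + 12*exp(E)/(1 + exp(E))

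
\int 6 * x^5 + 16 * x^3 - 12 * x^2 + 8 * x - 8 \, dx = x^6 + 4*x^4 - 4*x^3 + 4*x^2 - 8*x + C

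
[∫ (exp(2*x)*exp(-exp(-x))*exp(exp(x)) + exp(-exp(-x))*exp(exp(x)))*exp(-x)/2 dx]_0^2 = -1/2 + exp(-exp(-2) + exp(2))/2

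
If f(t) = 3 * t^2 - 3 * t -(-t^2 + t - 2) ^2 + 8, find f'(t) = -4*t^3 + 6*t^2 - 4*t + 1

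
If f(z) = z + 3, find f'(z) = 1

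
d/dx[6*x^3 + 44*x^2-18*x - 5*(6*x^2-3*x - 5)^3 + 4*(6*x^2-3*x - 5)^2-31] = -6480*x^5 + 8100*x^4 + 8136*x^3 - 8109*x^2 - 3470*x + 1227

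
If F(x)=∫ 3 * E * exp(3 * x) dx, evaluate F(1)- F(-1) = -exp(-2) + exp(4)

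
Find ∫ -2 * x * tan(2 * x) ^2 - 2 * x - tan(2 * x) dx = -x*tan(2*x) + C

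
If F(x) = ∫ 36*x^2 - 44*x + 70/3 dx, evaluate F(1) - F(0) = 40/3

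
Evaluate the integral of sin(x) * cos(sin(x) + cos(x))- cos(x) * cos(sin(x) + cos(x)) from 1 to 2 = -sin(cos(2) + sin(2)) + sin(cos(1) + sin(1))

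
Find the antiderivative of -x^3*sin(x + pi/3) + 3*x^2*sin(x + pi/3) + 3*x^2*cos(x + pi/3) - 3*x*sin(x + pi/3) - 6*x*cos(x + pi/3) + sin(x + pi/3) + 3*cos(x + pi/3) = (x - 1)^3*cos(x + pi/3) + C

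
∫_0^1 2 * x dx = 1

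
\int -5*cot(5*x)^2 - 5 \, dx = cot(5*x) + C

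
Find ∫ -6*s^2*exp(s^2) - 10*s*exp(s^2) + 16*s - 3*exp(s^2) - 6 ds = 8*s^2 - 6*s - (3*s + 5)*exp(s^2) + C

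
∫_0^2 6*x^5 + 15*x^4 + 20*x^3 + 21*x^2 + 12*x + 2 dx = 324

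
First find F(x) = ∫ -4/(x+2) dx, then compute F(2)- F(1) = -8*log(2) + 4*log(3)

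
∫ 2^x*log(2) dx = 2^x + C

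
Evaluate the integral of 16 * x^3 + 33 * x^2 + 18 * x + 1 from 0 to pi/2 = 1 + (-1 + 2*pi)*(1 + pi/2)^3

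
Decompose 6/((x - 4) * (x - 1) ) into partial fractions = -2/(x - 1) + 2/(x - 4)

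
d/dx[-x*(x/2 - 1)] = 1 - x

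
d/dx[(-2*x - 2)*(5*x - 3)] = -20*x - 4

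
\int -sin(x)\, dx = cos(x) + C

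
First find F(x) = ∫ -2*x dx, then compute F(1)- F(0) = -1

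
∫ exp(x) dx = exp(x) + C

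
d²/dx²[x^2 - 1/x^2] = (2*x^4 - 6)/x^4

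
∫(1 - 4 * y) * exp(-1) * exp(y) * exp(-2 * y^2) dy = exp(-2*y^2 + y - 1) + C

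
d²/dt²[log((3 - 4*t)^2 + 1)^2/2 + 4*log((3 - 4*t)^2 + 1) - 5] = (-128*t^2*log(16*t^2 - 24*t + 10) - 256*t^2 + 192*t*log(16*t^2 - 24*t + 10) + 384*t - 64*log(16*t^2 - 24*t + 10) - 112)/(64*t^4 - 192*t^3 + 224*t^2 - 120*t + 25)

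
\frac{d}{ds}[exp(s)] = exp(s)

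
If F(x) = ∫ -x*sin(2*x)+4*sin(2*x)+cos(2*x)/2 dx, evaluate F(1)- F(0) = 2 - 3*cos(2)/2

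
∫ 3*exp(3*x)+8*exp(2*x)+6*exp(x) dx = (exp(x) + 1)^3 + (exp(x) + 1)^2 + exp(x) + C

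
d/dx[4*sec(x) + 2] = 4*tan(x)*sec(x)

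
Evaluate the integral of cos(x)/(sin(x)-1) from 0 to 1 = log(1 - sin(1))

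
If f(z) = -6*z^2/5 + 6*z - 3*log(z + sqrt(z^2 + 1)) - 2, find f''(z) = (-48*z^6 - 48*z^5*sqrt(z^2 + 1) - 48*z^4 - 24*z^3*sqrt(z^2 + 1) - 27*z^2 - 21*z*sqrt(z^2 + 1) - 12)/(20*z^6 + 20*z^5*sqrt(z^2 + 1) + 45*z^4 + 35*z^3*sqrt(z^2 + 1) + 30*z^2 + 15*z*sqrt(z^2 + 1) + 5)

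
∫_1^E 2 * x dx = -1 + exp(2)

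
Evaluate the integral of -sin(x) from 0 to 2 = -1 + cos(2)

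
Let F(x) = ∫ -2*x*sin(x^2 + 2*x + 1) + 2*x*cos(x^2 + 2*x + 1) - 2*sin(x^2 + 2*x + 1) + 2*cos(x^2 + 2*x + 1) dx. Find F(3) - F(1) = cos(16) + sin(16) - cos(4) - sin(4)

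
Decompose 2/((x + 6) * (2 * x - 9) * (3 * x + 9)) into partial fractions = 8/(945*(2*x - 9)) + 2/(189*(x + 6)) - 2/(135*(x + 3))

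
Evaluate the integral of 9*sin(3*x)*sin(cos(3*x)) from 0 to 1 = -3*cos(1) + 3*cos(cos(3))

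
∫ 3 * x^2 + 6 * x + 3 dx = x^3 + 3*x^2 + 3*x + C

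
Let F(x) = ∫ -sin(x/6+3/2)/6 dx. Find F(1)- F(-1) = -cos(4/3) + cos(5/3)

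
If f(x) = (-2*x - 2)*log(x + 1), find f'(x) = -2*log(x + 1) - 2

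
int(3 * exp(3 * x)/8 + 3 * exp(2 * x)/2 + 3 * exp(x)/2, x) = (exp(x) + 2)^3/8 + C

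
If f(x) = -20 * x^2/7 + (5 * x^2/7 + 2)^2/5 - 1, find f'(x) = 20*x^3/49 - 32*x/7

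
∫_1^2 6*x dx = 9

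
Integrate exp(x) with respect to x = exp(x) + C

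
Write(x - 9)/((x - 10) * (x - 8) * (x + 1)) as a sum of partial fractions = -10/(99*(x + 1)) + 1/(18*(x - 8)) + 1/(22*(x - 10))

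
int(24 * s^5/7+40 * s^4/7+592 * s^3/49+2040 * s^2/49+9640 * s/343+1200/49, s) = 4*s^6/7 + 8*s^5/7 + 148*s^4/49 + 680*s^3/49 + 4820*s^2/343 + 1200*s/49 + C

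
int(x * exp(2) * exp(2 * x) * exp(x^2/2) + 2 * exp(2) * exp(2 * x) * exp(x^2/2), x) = exp((x + 2)^2/2) + C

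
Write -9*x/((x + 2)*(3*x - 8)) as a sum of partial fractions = -36/(7*(3*x - 8)) - 9/(7*(x + 2))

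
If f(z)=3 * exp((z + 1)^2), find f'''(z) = 24*z^3*exp(z^2 + 2*z + 1) + 72*z^2*exp(z^2 + 2*z + 1) + 108*z*exp(z^2 + 2*z + 1) + 60*exp(z^2 + 2*z + 1)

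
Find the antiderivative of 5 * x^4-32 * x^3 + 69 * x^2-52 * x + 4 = x^5 - 8*x^4 + 23*x^3 - 26*x^2 + 4*x + C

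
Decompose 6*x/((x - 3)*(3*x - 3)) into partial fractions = -1/(x - 1) + 3/(x - 3)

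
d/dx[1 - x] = -1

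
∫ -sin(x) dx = cos(x) + C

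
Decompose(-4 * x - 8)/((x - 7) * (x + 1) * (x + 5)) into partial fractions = 1/(4*(x + 5)) + 1/(8*(x + 1)) - 3/(8*(x - 7))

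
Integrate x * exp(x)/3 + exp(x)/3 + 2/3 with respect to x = x*(exp(x) + 2)/3 + C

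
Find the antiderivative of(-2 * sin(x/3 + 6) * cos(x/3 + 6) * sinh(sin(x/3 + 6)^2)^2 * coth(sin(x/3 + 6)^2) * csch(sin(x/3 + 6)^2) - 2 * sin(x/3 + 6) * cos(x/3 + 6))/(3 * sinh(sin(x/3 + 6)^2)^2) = coth(sin(x/3 + 6)^2) + csch(sin(x/3 + 6)^2) + C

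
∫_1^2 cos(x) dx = -sin(1) + sin(2)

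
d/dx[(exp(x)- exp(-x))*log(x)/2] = (x*exp(2*x)*log(x) + x*log(x) + exp(2*x) - 1)*exp(-x)/(2*x)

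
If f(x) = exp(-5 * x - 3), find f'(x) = -5*exp(-5*x - 3)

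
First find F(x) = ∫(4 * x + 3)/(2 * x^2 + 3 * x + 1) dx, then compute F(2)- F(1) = -log(12) + log(30)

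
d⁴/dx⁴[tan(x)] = 24*tan(x)^5 + 40*tan(x)^3 + 16*tan(x)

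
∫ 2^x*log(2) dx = 2^x + C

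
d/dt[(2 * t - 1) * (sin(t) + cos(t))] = -2*t*sin(t) + 2*t*cos(t) + 3*sin(t) + cos(t)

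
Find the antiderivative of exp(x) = exp(x) + C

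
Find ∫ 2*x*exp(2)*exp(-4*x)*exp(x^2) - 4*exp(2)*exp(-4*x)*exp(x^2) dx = exp((x - 2)^2 - 2) + C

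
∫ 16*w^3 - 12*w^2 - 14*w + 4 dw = 4*w^4 - 4*w^3 - 7*w^2 + 4*w + C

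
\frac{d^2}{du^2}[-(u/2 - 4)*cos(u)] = u*cos(u)/2 + sin(u) - 4*cos(u)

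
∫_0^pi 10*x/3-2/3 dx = pi*(-2 + 5*pi)/3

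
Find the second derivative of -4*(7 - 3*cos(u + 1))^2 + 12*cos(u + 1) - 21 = -180*cos(u + 1) + 72*cos(2*u + 2)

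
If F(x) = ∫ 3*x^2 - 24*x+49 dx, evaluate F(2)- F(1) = 20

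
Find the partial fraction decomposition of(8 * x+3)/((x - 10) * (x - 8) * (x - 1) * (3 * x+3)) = 5/(594*(x + 1)) + 11/(378*(x - 1)) - 67/(378*(x - 8)) + 83/(594*(x - 10))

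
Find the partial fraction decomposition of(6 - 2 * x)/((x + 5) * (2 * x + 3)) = 18/(7*(2*x + 3)) - 16/(7*(x + 5))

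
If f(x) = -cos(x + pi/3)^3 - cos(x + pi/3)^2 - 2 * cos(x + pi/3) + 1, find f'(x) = 3*sin(x + pi/3)*cos(x + pi/3)^2 + 2*sin(x + pi/3) + cos(2*x + pi/6)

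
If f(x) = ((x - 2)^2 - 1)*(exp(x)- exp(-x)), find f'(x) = (x^2*exp(2*x) + x^2 - 2*x*exp(2*x) - 6*x - exp(2*x) + 7)*exp(-x)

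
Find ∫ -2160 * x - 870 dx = -1080*x^2 - 870*x + C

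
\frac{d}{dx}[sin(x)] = cos(x)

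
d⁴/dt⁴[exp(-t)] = exp(-t)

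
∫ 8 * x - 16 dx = 4*x^2 - 16*x + C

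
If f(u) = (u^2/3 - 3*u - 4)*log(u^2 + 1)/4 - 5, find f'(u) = (2*u^3*log(u^2 + 1) + 2*u^3 - 9*u^2*log(u^2 + 1) - 18*u^2 + 2*u*log(u^2 + 1) - 24*u - 9*log(u^2 + 1))/(12*u^2 + 12)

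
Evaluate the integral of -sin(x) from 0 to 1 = -1 + cos(1)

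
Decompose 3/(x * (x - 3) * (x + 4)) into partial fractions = 3/(28*(x + 4)) + 1/(7*(x - 3)) - 1/(4*x)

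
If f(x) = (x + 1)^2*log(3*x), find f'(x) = (2*x^2*log(x) + x^2 + 2*x^2*log(3) + 2*x*log(x) + 2*x + 2*x*log(3) + 1)/x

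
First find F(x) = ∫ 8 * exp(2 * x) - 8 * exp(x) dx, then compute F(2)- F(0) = (-2 + 2*exp(2))^2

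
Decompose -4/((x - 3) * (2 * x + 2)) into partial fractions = 1/(2*(x + 1)) - 1/(2*(x - 3))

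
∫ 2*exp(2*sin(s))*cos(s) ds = exp(2*sin(s)) + C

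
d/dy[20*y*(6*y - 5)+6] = 240*y - 100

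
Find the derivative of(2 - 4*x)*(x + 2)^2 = -12*x^2 - 28*x - 8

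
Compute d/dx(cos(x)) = -sin(x)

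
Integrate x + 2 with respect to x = x^2/2 + 2*x + C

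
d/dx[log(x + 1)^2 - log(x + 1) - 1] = (2*log(x + 1) - 1)/(x + 1)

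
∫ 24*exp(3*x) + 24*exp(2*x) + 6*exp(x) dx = (2*exp(x) + 1)^3 + C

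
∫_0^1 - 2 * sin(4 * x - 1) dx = cos(3)/2 - cos(1)/2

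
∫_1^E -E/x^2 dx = 1 - E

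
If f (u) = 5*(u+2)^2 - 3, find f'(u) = 10*u + 20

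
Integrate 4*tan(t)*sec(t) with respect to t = 4*sec(t) + C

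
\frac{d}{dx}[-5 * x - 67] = -5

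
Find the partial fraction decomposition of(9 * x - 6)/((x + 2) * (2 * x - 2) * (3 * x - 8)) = 81/(70*(3*x - 8)) - 2/(7*(x + 2)) - 1/(10*(x - 1))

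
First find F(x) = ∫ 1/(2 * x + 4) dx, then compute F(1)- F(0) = -log(2)/2 + log(3)/2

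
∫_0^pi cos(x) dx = 0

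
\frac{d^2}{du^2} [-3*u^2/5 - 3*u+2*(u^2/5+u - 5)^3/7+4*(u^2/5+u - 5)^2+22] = 12*u^4/175 + 24*u^3/35 + 48*u^2/25 + 36*u/35 - 46/5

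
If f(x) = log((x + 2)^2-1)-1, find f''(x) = (-2*x^2 - 8*x - 10)/(x^4 + 8*x^3 + 22*x^2 + 24*x + 9)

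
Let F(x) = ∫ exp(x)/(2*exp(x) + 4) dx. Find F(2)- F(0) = -log(3)/2 + log(2 + exp(2))/2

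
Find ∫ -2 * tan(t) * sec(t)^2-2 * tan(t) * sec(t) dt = -(cos(t) + 1)^2/cos(t)^2 + C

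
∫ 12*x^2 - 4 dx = 4*x^3 - 4*x + C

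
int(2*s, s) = s^2 + C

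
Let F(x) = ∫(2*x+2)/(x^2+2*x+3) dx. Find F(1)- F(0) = -log(6) + log(12)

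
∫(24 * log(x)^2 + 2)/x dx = 8*log(x)^3 + 2*log(x) + C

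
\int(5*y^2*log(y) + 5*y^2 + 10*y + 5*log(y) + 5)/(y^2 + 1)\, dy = 5*y*log(y) + 5*log(y^2 + 1) + C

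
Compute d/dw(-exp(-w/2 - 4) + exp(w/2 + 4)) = (exp(w + 8) + 1)*exp(-w/2 - 4)/2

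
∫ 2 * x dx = x^2 + C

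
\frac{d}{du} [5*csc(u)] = -5*cot(u)*csc(u)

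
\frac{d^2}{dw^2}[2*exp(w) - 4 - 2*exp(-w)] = (2*exp(2*w) - 2)*exp(-w)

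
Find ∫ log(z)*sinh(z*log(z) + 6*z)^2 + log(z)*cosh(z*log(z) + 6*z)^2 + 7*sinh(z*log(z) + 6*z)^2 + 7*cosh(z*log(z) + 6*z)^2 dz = sinh(2*z*(log(z) + 6))/2 + C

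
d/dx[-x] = -1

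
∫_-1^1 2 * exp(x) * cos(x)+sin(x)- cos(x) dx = -(-1 + exp(-1))*(-sin(1) + cos(1)) + (-1 + E)*(cos(1) + sin(1))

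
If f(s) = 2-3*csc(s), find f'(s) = 3*cot(s)*csc(s)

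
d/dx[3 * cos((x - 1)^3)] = -9*(x - 1)^2*sin(x^3 - 3*x^2 + 3*x - 1)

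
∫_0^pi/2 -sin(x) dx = -1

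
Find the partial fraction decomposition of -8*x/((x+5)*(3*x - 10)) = -16/(5*(3*x - 10)) - 8/(5*(x + 5))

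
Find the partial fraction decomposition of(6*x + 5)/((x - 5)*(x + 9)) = 7/(2*(x + 9)) + 5/(2*(x - 5))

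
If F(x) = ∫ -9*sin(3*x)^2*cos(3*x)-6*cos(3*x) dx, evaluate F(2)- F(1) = sin(3)^3 - sin(6)^3 + 2*sin(3) - 2*sin(6)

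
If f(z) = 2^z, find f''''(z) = 2^z*log(2)^4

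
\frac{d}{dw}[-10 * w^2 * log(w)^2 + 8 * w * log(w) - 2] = -20*w*log(w)^2 - 20*w*log(w) + 8*log(w) + 8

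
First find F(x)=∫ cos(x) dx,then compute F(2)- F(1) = -sin(1) + sin(2)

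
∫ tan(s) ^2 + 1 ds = tan(s) + C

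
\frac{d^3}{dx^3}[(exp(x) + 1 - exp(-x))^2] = (8*exp(4*x) + 2*exp(3*x) + 2*exp(x) - 8)*exp(-2*x)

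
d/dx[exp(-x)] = -exp(-x)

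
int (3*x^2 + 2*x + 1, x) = x^3 + x^2 + x + C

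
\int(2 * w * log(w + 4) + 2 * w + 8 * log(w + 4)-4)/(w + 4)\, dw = 2*(w - 2)*log(w + 4) + C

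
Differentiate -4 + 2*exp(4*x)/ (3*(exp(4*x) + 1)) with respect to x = 8*exp(4*x)/(3*exp(8*x) + 6*exp(4*x) + 3)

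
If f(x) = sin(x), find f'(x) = cos(x)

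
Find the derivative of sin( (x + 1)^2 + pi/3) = 2*(x + 1)*cos(x^2 + 2*x + 1 + pi/3)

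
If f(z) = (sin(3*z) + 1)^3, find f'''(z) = 81*(-9*sin(3*z)^2 - 8*sin(3*z) + 1)*cos(3*z)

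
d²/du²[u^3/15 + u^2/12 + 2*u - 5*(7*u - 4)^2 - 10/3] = 2*u/5 - 2939/6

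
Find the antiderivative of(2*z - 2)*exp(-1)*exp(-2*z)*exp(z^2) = exp(z^2 - 2*z - 1) + C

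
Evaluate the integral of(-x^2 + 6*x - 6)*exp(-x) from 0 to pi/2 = -2 + (-2 + (-2 + pi/2)^2)*exp(-pi/2)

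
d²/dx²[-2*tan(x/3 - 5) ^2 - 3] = -4*tan(x/3 - 5)^4/3 - 16*tan(x/3 - 5)^2/9 - 4/9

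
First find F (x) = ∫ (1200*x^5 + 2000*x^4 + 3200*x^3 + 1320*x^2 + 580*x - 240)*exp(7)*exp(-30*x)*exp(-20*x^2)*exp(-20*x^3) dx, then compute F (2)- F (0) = -7*exp(7) - 293*exp(-293)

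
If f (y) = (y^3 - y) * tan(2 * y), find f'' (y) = 8*y^3*tan(2*y)^3 + 8*y^3*tan(2*y) + 12*y^2*tan(2*y)^2 + 12*y^2 - 8*y*tan(2*y)^3 - 2*y*tan(2*y) - 4*tan(2*y)^2 - 4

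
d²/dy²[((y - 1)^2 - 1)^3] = 30*y^4 - 120*y^3 + 144*y^2 - 48*y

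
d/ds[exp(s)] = exp(s)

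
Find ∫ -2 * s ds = -s^2 + C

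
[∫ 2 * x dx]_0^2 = 4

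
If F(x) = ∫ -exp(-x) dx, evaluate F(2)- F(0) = -1 + exp(-2)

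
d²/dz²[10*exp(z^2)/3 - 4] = 40*z^2*exp(z^2)/3 + 20*exp(z^2)/3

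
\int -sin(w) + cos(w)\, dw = sin(w) + cos(w) + C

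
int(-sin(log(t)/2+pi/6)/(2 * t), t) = cos(log(t)/2 + pi/6) + C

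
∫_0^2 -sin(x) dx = -1 + cos(2)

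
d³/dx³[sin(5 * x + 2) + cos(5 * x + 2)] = -125*sqrt(2)*cos(5*x + pi/4 + 2)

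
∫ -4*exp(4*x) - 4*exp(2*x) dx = (-exp(2*x) - 2)*exp(2*x) + C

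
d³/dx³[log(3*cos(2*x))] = -16*sin(2*x)/cos(2*x)^3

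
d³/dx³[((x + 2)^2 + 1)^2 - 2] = 24*x + 48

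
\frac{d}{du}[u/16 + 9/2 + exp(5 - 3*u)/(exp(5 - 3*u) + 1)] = (-46*exp(3*u - 5) + exp(6*u - 10) + 1)/(16*exp(-10)*exp(6*u) + 32*exp(-5)*exp(3*u) + 16)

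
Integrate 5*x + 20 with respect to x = 5*x^2/2 + 20*x + C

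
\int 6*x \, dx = 3*x^2 + C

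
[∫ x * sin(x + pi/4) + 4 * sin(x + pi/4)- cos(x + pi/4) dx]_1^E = 5*cos(pi/4 + 1) + (-4 - E)*cos(pi/4 + E)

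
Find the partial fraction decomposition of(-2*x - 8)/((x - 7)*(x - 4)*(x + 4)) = 2/(3*(x - 4)) - 2/(3*(x - 7))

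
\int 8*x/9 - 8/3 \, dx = 4*x^2/9 - 8*x/3 + C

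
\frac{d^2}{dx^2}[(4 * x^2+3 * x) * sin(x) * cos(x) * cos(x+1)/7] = -x^2*sin(x - 1)/7 - 9*x^2*sin(3*x + 1)/7 - 3*x*sin(x - 1)/28 - 27*x*sin(3*x + 1)/28 + 4*x*cos(x - 1)/7 + 12*x*cos(3*x + 1)/7 + 2*sin(x - 1)/7 + 2*sin(3*x + 1)/7 + 3*cos(x - 1)/14 + 9*cos(3*x + 1)/14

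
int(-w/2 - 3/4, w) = -w^2/4 - 3*w/4 + C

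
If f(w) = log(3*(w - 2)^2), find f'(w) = 2/(w - 2)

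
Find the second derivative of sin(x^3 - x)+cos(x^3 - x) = sqrt(2)*(-9*x^4*sin(x^3 - x + pi/4) + 6*x^2*cos(-x^3 + x + pi/4) + 6*x*cos(x^3 - x + pi/4) - sin(x^3 - x + pi/4))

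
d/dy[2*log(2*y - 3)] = 4/(2*y - 3)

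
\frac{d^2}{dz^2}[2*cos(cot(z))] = -4*sin(cot(z))*cot(z)^3 - 4*sin(cot(z))*cot(z) - 2*cos(cot(z))*cot(z)^4 - 4*cos(cot(z))*cot(z)^2 - 2*cos(cot(z))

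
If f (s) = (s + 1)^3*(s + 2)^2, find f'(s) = 5*s^4 + 28*s^3 + 57*s^2 + 50*s + 16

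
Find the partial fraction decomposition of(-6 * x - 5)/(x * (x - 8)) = -53/(8*(x - 8)) + 5/(8*x)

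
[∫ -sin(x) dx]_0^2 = -1 + cos(2)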